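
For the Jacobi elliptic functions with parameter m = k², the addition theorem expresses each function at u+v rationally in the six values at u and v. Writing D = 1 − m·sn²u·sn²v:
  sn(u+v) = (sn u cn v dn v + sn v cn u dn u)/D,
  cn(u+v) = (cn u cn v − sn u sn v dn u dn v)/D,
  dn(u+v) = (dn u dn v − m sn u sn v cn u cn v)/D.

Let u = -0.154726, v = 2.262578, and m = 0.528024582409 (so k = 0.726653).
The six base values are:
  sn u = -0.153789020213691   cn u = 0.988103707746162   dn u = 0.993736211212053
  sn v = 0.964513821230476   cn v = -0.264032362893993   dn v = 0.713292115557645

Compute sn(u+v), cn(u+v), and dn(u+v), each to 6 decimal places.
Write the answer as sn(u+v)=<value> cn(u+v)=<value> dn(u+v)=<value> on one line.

sn(u+v)=0.987506 cn(u+v)=-0.157581 dn(u+v)=0.696482

m = k² = 0.528024582409
D = 1 − m·sn²u·sn²v = 0.9883822584037547
sn(u+v) = (sn u·cn v·dn v + sn v·cn u·dn u)/D = 0.9760334685784325/0.9883822584037547 = 0.9875060587942305
cn(u+v) = (cn u·cn v − sn u·sn v·dn u·dn v)/D = -0.1557503031844897/0.9883822584037547 = -0.1575810389757781
dn(u+v) = (dn u·dn v − m·sn u·sn v·cn u·cn v)/D = 0.6883904759116357/0.9883822584037547 = 0.6964820240939896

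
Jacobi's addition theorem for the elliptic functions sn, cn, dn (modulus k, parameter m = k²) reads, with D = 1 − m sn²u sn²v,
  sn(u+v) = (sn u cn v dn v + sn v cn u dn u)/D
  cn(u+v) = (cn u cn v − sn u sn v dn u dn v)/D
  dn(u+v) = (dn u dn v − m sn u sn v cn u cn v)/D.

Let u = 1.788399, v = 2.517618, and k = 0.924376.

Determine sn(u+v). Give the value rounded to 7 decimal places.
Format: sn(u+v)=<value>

sn u = 0.969619034823691, cn u = 0.2446199650633078, dn u = 0.4434632318960629
sn v = 0.9990406624743752, cn v = -0.04379217650176357, dn v = 0.3836243949481558
m = k² = 0.854470989376
D = 1 − m·sn²u·sn²v = 0.198200247816828
sn(u+v) = (sn u·cn v·dn v + sn v·cn u·dn u)/D = 0.09208653671771483/0.198200247816828 = 0.4646136305683081

sn(u+v)=0.4646136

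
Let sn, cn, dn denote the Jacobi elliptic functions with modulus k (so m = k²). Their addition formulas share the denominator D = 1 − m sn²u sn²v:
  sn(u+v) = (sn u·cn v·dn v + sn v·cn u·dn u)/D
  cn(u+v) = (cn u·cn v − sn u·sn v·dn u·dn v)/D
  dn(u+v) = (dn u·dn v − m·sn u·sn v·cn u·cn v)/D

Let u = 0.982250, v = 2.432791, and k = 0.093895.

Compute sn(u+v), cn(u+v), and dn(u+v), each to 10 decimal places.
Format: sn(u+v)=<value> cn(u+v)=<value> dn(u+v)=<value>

sn(u+v)=-0.2633200475 cn(u+v)=-0.9647085325 dn(u+v)=0.9996943044

sn u = 0.8311112132296026, cn u = 0.5561062409684125, dn u = 0.996950448812765
sn v = 0.6558245369781029, cn v = -0.7549133570797757, dn v = 0.9981022344892
m = k² = 0.008816271025
D = 1 − m·sn²u·sn²v = 0.9973807404338044
sn(u+v) = (sn u·cn v·dn v + sn v·cn u·dn u)/D = -0.2626303439061334/0.9973807404338044 = -0.2633200474594125
cn(u+v) = (cn u·cn v − sn u·sn v·dn u·dn v)/D = -0.9621817104102686/0.9973807404338044 = -0.9647085324625116
dn(u+v) = (dn u·dn v − m·sn u·sn v·cn u·cn v)/D = 0.9970758455408002/0.9973807404338044 = 0.9996943044108997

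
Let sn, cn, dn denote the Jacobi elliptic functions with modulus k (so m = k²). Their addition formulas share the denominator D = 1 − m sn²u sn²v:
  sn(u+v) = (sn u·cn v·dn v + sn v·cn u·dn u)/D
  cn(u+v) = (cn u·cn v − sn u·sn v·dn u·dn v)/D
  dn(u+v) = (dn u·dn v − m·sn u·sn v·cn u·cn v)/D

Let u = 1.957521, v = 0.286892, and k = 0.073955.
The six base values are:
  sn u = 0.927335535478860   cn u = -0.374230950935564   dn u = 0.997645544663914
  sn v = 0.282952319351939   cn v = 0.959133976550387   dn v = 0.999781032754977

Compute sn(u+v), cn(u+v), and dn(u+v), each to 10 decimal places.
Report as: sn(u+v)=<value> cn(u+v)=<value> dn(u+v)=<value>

m = k² = 0.005469342025
D = 1 − m·sn²u·sn²v = 0.9996234389435777
sn(u+v) = (sn u·cn v·dn v + sn v·cn u·dn u)/D = 0.7836040583229533/0.9996234389435777 = 0.7838992442504969
cn(u+v) = (cn u·cn v − sn u·sn v·dn u·dn v)/D = -0.6206542511456618/0.9996234389435777 = -0.6208880534069727
dn(u+v) = (dn u·dn v − m·sn u·sn v·cn u·cn v)/D = 0.997942207997873/0.9996234389435777 = 0.9983181357297089

sn(u+v)=0.7838992443 cn(u+v)=-0.6208880534 dn(u+v)=0.9983181357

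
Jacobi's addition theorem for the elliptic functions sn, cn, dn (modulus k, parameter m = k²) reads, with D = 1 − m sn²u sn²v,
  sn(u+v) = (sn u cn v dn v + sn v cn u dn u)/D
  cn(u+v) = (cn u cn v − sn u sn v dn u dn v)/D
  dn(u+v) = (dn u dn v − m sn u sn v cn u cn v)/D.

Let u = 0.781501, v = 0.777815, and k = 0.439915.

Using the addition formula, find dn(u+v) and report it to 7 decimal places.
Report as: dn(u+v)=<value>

sn u = 0.6946428388135375, cn u = 0.7193547987502897, dn u = 0.9521651844433395
sn v = 0.6921133858407296, cn v = 0.7217887926118563, dn v = 0.9525215869165487
m = k² = 0.193525207225
D = 1 − m·sn²u·sn²v = 0.9552683246238809
dn(u+v) = (dn u·dn v − m·sn u·sn v·cn u·cn v)/D = 0.8586487162222869/0.9552683246238809 = 0.8988560534134362

dn(u+v)=0.8988561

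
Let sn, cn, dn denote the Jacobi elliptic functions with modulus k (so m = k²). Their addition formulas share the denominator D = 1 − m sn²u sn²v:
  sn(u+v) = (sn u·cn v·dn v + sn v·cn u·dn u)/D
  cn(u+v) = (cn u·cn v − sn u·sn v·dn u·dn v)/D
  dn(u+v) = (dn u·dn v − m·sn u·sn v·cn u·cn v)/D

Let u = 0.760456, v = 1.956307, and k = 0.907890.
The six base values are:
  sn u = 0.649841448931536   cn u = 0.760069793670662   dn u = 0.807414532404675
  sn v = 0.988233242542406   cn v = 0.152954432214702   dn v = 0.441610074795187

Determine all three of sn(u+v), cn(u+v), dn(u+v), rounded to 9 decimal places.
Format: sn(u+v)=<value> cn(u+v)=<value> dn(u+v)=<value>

m = k² = 0.8242642521
D = 1 − m·sn²u·sn²v = 0.6600616205194042
sn(u+v) = (sn u·cn v·dn v + sn v·cn u·dn u)/D = 0.6503645715664069/0.6600616205194042 = 0.9853088732149482
cn(u+v) = (cn u·cn v − sn u·sn v·dn u·dn v)/D = -0.1127265138906812/0.6600616205194042 = -0.170781803374625
dn(u+v) = (dn u·dn v − m·sn u·sn v·cn u·cn v)/D = 0.2950236134839244/0.6600616205194042 = 0.4469637444633874

sn(u+v)=0.985308873 cn(u+v)=-0.170781803 dn(u+v)=0.446963744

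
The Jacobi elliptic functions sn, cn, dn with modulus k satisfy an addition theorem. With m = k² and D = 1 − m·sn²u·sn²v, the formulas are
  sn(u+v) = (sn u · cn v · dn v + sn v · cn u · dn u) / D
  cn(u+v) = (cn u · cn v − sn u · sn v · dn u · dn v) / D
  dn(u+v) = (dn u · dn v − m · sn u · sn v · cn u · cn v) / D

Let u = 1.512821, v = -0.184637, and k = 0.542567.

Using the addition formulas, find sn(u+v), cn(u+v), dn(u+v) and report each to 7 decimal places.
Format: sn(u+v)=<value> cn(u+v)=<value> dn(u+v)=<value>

sn u = 0.9861761645467943, cn u = 0.1657002488826561, dn u = 0.8448098528510214
sn v = -0.1832883415970898, cn v = 0.9830591965057794, dn v = 0.9950429398698028
m = k² = 0.294378949489
D = 1 − m·sn²u·sn²v = 0.9903819852711219
sn(u+v) = (sn u·cn v·dn v + sn v·cn u·dn u)/D = 0.939006173405764/0.9903819852711219 = 0.9481252560835974
cn(u+v) = (cn u·cn v − sn u·sn v·dn u·dn v)/D = 0.3148394560016785/0.9903819852711219 = 0.317896993971967
dn(u+v) = (dn u·dn v − m·sn u·sn v·cn u·cn v)/D = 0.8492896809026221/0.9903819852711219 = 0.8575374891033836

sn(u+v)=0.9481253 cn(u+v)=0.3178970 dn(u+v)=0.8575375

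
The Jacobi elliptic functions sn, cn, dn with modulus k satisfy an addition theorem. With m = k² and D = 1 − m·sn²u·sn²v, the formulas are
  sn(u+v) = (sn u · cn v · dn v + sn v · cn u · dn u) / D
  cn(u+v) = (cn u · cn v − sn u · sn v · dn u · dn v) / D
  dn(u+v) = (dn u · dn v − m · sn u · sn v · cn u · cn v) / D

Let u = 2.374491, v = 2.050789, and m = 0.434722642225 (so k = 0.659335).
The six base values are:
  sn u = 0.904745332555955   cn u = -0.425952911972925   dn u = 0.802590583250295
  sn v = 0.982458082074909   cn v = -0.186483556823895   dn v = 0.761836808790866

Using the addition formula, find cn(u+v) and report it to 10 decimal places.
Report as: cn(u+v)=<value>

cn(u+v)=-0.7068453720

m = k² = 0.434722642225
D = 1 − m·sn²u·sn²v = 0.6565266683611538
cn(u+v) = (cn u·cn v − sn u·sn v·dn u·dn v)/D = -0.4640628370948854/0.6565266683611538 = -0.7068453719531245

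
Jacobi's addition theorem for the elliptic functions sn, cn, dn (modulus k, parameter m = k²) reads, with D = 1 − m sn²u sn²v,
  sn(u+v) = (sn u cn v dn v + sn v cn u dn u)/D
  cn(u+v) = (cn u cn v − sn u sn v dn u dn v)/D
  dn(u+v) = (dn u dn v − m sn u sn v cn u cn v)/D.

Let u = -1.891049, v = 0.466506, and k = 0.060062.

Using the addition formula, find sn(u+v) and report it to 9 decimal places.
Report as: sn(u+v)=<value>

sn u = -0.9497761299251995, cn u = -0.312930188739135, dn u = 0.9983715822215529
sn v = 0.4497161946794977, cn v = 0.8931715088620954, dn v = 0.9996351403195105
m = k² = 0.003607443844
D = 1 − m·sn²u·sn²v = 0.9993418587150844
sn(u+v) = (sn u·cn v·dn v + sn v·cn u·dn u)/D = -0.9885040706586852/0.9993418587150844 = -0.9891550744503647

sn(u+v)=-0.989155074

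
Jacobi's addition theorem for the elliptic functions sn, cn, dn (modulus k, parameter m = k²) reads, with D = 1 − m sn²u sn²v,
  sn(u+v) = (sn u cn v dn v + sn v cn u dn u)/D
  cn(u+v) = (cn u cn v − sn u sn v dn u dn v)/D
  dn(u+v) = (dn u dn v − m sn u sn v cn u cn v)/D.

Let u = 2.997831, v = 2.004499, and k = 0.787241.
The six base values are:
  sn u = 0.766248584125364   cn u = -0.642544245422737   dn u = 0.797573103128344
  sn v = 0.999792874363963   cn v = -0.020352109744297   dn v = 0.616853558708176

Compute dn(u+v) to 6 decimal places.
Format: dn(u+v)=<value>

dn(u+v)=0.763472

m = k² = 0.619748392081
D = 1 − m·sn²u·sn²v = 0.6362735757933354
dn(u+v) = (dn u·dn v − m·sn u·sn v·cn u·cn v)/D = 0.4857770079282674/0.6362735757933354 = 0.7634719190131039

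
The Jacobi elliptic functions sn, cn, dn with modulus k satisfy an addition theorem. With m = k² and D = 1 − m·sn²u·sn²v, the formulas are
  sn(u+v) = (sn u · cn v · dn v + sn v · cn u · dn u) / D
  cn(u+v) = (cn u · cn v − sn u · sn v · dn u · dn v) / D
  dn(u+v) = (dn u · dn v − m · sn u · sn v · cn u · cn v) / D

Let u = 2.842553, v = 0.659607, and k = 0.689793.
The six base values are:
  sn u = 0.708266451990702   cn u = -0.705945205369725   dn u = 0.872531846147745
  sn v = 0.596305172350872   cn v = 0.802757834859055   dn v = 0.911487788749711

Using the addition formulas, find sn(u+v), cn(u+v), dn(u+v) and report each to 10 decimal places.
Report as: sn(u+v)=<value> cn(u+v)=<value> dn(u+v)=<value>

m = k² = 0.475814382849
D = 1 − m·sn²u·sn²v = 0.9151272916165772
sn(u+v) = (sn u·cn v·dn v + sn v·cn u·dn u)/D = 0.1509414311856604/0.9151272916165772 = 0.164940366841231
cn(u+v) = (cn u·cn v − sn u·sn v·dn u·dn v)/D = -0.9025932883714106/0.9151272916165772 = -0.9863035412013282
dn(u+v) = (dn u·dn v − m·sn u·sn v·cn u·cn v)/D = 0.9091849815010179/0.9151272916165772 = 0.9935065753474992

sn(u+v)=0.1649403668 cn(u+v)=-0.9863035412 dn(u+v)=0.9935065753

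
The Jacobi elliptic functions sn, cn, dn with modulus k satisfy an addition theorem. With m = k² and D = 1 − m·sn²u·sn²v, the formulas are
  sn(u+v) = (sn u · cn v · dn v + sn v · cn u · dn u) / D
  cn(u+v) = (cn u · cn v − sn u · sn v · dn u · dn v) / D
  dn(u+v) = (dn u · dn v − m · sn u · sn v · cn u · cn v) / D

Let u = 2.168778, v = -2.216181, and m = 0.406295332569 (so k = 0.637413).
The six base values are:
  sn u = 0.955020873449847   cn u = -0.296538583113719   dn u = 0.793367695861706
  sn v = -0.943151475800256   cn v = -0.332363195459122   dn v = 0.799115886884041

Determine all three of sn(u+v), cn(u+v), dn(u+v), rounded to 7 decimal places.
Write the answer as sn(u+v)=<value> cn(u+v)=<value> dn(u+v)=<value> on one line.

m = k² = 0.406295332569
D = 1 − m·sn²u·sn²v = 0.670367170559139
sn(u+v) = (sn u·cn v·dn v + sn v·cn u·dn u)/D = -0.03176068799584581/0.670367170559139 = -0.04737804801711113
cn(u+v) = (cn u·cn v − sn u·sn v·dn u·dn v)/D = 0.6696143681713351/0.670367170559139 = 0.9988770297519552
dn(u+v) = (dn u·dn v − m·sn u·sn v·cn u·cn v)/D = 0.6700614124695631/0.670367170559139 = 0.999543894595374

sn(u+v)=-0.0473780 cn(u+v)=0.9988770 dn(u+v)=0.9995439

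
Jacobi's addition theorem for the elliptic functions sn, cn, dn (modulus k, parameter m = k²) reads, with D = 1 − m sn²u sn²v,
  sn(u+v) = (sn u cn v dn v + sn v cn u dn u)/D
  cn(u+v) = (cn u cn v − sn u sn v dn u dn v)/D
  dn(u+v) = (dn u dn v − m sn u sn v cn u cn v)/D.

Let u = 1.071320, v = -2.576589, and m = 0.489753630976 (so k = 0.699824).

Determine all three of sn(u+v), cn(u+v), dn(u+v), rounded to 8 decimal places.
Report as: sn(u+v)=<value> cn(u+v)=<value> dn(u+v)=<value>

sn u = 0.8371595984814297, cn u = 0.5469586882666838, dn u = 0.8104091124842045
sn v = -0.8556307838061288, cn v = -0.517586670813024, dn v = 0.8009053558573439
m = k² = 0.489753630976
D = 1 − m·sn²u·sn²v = 0.7487147546994812
sn(u+v) = (sn u·cn v·dn v + sn v·cn u·dn u)/D = -0.726301575008639/0.7487147546994812 = -0.9700644610645633
cn(u+v) = (cn u·cn v − sn u·sn v·dn u·dn v)/D = 0.1818235574524783/0.7487147546994812 = 0.2428475681976623
dn(u+v) = (dn u·dn v − m·sn u·sn v·cn u·cn v)/D = 0.549747121736132/0.7487147546994812 = 0.7342544250470785

sn(u+v)=-0.97006446 cn(u+v)=0.24284757 dn(u+v)=0.73425443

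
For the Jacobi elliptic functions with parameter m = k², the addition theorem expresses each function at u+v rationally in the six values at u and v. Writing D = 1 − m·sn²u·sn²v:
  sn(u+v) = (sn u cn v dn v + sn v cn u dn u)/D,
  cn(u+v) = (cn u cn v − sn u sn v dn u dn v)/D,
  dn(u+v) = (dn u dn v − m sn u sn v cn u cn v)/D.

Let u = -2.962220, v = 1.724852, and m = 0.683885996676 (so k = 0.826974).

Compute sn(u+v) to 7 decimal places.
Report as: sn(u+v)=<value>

sn(u+v)=-0.8813668

sn u = -0.8480819931463344, cn u = -0.5298650138487546, dn u = 0.7128251806752177
sn v = 0.9826904634188374, cn v = 0.1852551027790343, dn v = 0.582738875240486
m = k² = 0.683885996676
D = 1 − m·sn²u·sn²v = 0.525000799782947
sn(u+v) = (sn u·cn v·dn v + sn v·cn u·dn u)/D = -0.4627182813940955/0.525000799782947 = -0.881366812365617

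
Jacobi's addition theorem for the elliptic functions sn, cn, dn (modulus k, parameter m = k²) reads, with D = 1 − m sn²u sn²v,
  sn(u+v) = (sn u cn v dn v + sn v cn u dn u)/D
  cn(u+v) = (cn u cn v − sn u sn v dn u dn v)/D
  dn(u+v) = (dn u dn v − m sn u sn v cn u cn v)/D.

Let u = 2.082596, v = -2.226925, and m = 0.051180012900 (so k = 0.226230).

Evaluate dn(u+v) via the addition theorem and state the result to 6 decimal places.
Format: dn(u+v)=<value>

dn(u+v)=0.999471

sn u = 0.8873135629029301, cn u = -0.461166608817798, dn u = 0.9796451796310809
sn v = -0.813336699993856, cn v = -0.5817932729441828, dn v = 0.9829260259629277
m = k² = 0.0511800129
D = 1 − m·sn²u·sn²v = 0.9733439760791273
dn(u+v) = (dn u·dn v − m·sn u·sn v·cn u·cn v)/D = 0.972828760961823/0.9733439760791273 = 0.9994706751878409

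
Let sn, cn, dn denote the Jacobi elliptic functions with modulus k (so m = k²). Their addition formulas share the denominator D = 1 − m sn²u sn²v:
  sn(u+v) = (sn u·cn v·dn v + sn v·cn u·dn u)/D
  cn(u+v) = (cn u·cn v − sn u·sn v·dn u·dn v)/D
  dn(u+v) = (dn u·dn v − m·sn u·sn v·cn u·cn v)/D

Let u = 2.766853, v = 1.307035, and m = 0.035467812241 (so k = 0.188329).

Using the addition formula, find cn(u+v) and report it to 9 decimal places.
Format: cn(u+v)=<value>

sn u = 0.3919874551925678, cn u = -0.9199705620136193, dn u = 0.9972713888028309
sn v = 0.9629331395259812, cn v = 0.2697401875928711, dn v = 0.9834189430642418
m = k² = 0.035467812241
D = 1 − m·sn²u·sn²v = 0.9949467474447498
cn(u+v) = (cn u·cn v − sn u·sn v·dn u·dn v)/D = -0.6183392371459321/0.9949467474447498 = -0.6214797311855818

cn(u+v)=-0.621479731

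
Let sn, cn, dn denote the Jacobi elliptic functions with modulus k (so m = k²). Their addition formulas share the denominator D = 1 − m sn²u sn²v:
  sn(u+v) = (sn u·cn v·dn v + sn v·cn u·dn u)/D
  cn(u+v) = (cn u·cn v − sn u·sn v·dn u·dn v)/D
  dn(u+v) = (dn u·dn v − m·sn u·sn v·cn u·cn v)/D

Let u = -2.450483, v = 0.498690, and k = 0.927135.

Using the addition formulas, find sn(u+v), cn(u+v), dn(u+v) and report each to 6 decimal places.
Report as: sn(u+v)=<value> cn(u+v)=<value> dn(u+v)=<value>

sn u = -0.9999327694912083, cn u = -0.01159553783323996, dn u = 0.3748816717288664
sn v = 0.4634898364762476, cn v = 0.8861022353448959, dn v = 0.9029633113657551
m = k² = 0.859579308225
D = 1 − m·sn²u·sn²v = 0.8153675700408285
sn(u+v) = (sn u·cn v·dn v + sn v·cn u·dn u)/D = -0.8020787855884662/0.8153675700408285 = -0.9837020934598897
cn(u+v) = (cn u·cn v − sn u·sn v·dn u·dn v)/D = 0.146607966984119/0.8153675700408285 = 0.1798059824439398
dn(u+v) = (dn u·dn v − m·sn u·sn v·cn u·cn v)/D = 0.3344111133660496/0.8153675700408285 = 0.410135410891194

sn(u+v)=-0.983702 cn(u+v)=0.179806 dn(u+v)=0.410135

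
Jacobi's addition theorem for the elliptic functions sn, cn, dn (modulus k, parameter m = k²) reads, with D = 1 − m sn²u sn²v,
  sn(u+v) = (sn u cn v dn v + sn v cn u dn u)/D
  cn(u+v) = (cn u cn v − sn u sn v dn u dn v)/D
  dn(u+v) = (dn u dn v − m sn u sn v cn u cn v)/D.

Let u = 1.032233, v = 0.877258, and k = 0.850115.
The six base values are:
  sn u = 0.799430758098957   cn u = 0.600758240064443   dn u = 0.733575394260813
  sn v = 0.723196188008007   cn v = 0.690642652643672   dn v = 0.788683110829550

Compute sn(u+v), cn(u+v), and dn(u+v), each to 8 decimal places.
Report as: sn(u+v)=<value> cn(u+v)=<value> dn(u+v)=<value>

m = k² = 0.722695513225
D = 1 − m·sn²u·sn²v = 0.7584376074083748
sn(u+v) = (sn u·cn v·dn v + sn v·cn u·dn u)/D = 0.7541621095246736/0.7584376074083748 = 0.9943627559578554
cn(u+v) = (cn u·cn v − sn u·sn v·dn u·dn v)/D = 0.08041838650852432/0.7584376074083748 = 0.1060316441629505
dn(u+v) = (dn u·dn v − m·sn u·sn v·cn u·cn v)/D = 0.4051998913583674/0.7584376074083748 = 0.534256064573273

sn(u+v)=0.99436276 cn(u+v)=0.10603164 dn(u+v)=0.53425606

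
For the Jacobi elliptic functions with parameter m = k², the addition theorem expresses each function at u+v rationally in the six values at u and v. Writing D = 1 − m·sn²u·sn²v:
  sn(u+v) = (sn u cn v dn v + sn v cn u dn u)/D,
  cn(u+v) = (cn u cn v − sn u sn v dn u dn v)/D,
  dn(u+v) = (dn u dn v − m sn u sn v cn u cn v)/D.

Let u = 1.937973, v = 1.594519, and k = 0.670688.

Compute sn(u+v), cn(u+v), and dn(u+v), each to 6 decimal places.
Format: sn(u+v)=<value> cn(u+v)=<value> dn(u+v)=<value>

sn u = 0.9957481008737198, cn u = -0.09211796570908621, dn u = 0.7443081843958107
sn v = 0.9867132917708528, cn v = 0.162471166188736, dn v = 0.749700949928483
m = k² = 0.449822393344
D = 1 − m·sn²u·sn²v = 0.5657678223751581
sn(u+v) = (sn u·cn v·dn v + sn v·cn u·dn u)/D = 0.05363372208361501/0.5657678223751581 = 0.09479811322329097
cn(u+v) = (cn u·cn v − sn u·sn v·dn u·dn v)/D = -0.5632198972786615/0.5657678223751581 = -0.9954965181904476
dn(u+v) = (dn u·dn v − m·sn u·sn v·cn u·cn v)/D = 0.5646231313621096/0.5657678223751581 = 0.9979767477615766

sn(u+v)=0.094798 cn(u+v)=-0.995497 dn(u+v)=0.997977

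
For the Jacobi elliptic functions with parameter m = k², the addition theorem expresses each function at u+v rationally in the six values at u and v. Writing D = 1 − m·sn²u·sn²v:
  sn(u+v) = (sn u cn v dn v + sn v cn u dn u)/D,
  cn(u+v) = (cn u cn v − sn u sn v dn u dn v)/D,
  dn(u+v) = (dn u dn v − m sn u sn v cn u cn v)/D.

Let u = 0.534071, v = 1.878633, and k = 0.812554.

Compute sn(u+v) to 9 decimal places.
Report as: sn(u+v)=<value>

sn u = 0.495450477209402, cn u = 0.8686361865781185, dn u = 0.9153846888468151
sn v = 0.9965632480609982, cn v = 0.08283533433332322, dn v = 0.5867592253065319
m = k² = 0.660244002916
D = 1 − m·sn²u·sn²v = 0.8390412090765992
sn(u+v) = (sn u·cn v·dn v + sn v·cn u·dn u)/D = 0.8164846507607602/0.8390412090765992 = 0.9731162688175192

sn(u+v)=0.973116269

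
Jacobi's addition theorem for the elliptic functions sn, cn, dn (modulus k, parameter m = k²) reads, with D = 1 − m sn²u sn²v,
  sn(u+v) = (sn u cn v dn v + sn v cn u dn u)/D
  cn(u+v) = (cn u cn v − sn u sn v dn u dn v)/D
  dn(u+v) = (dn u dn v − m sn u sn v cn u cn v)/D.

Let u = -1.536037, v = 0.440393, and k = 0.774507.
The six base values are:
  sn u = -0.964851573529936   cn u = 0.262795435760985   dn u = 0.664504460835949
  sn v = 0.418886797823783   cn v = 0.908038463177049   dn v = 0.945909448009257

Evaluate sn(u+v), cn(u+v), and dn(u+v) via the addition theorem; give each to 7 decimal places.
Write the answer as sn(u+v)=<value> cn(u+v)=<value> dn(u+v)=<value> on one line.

sn(u+v)=-0.8376621 cn(u+v)=0.5461888 dn(u+v)=0.7609802

m = k² = 0.599861093049
D = 1 − m·sn²u·sn²v = 0.9020137676465483
sn(u+v) = (sn u·cn v·dn v + sn v·cn u·dn u)/D = -0.7555827256043294/0.9020137676465483 = -0.8376620764622326
cn(u+v) = (cn u·cn v − sn u·sn v·dn u·dn v)/D = 0.4926698507035455/0.9020137676465483 = 0.5461888369941121
dn(u+v) = (dn u·dn v − m·sn u·sn v·cn u·cn v)/D = 0.6864145879810793/0.9020137676465483 = 0.7609801674890278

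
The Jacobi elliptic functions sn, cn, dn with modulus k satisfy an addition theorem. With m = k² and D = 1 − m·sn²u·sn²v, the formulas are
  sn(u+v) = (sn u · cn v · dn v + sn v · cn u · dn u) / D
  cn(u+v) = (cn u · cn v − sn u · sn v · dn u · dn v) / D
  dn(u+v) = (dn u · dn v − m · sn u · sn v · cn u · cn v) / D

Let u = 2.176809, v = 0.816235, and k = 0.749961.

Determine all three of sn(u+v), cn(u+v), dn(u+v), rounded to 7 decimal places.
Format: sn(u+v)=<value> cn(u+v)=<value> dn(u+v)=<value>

sn u = 0.9843705341286563, cn u = -0.1761097712770756, dn u = 0.6745386761779447
sn v = 0.6976059653484797, cn v = 0.7164816237072767, dn v = 0.8522238830836323
m = k² = 0.562441501521
D = 1 − m·sn²u·sn²v = 0.7347747052823588
sn(u+v) = (sn u·cn v·dn v + sn v·cn u·dn u)/D = 0.5181887544666702/0.7347747052823588 = 0.7052348845725997
cn(u+v) = (cn u·cn v − sn u·sn v·dn u·dn v)/D = -0.5209359675306151/0.7347747052823588 = -0.7089737354668874
dn(u+v) = (dn u·dn v − m·sn u·sn v·cn u·cn v)/D = 0.6235922616612191/0.7347747052823588 = 0.848684987627038

sn(u+v)=0.7052349 cn(u+v)=-0.7089737 dn(u+v)=0.8486850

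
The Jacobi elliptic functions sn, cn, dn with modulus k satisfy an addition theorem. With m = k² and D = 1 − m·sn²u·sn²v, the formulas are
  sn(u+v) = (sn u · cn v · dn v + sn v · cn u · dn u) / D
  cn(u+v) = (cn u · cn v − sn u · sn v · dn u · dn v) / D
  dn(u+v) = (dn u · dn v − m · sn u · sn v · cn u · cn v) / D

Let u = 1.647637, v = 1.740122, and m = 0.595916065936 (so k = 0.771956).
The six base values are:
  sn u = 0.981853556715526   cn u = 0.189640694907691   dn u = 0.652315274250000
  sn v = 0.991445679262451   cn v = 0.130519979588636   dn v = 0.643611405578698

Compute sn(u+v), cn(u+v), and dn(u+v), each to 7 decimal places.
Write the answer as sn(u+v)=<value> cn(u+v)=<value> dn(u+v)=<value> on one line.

sn(u+v)=0.4712295 cn(u+v)=-0.8820106 dn(u+v)=0.9314894

m = k² = 0.595916065936
D = 1 − m·sn²u·sn²v = 0.4353018324746018
sn(u+v) = (sn u·cn v·dn v + sn v·cn u·dn u)/D = 0.2051270762167955/0.4353018324746018 = 0.471229526075482
cn(u+v) = (cn u·cn v − sn u·sn v·dn u·dn v)/D = -0.383940839138656/0.4353018324746018 = -0.8820106199783972
dn(u+v) = (dn u·dn v − m·sn u·sn v·cn u·cn v)/D = 0.4054790439596715/0.4353018324746018 = 0.9314894027773928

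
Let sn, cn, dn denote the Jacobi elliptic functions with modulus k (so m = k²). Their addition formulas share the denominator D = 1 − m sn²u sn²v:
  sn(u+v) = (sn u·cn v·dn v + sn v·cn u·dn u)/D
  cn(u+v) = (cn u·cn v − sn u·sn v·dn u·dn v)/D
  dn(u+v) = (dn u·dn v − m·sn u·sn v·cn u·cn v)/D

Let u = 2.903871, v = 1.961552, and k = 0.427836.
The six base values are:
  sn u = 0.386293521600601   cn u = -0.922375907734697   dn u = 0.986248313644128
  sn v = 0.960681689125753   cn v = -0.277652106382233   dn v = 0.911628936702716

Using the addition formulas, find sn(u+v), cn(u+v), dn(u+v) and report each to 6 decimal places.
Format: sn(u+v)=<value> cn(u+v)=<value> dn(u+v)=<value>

sn(u+v)=-0.996830 cn(u+v)=-0.079564 dn(u+v)=0.904497

m = k² = 0.183043642896
D = 1 − m·sn²u·sn²v = 0.9747914116712041
sn(u+v) = (sn u·cn v·dn v + sn v·cn u·dn u)/D = -0.9717010961421969/0.9747914116712041 = -0.9968297673820196
cn(u+v) = (cn u·cn v − sn u·sn v·dn u·dn v)/D = -0.07755821055176487/0.9747914116712041 = -0.07956390426008918
dn(u+v) = (dn u·dn v − m·sn u·sn v·cn u·cn v)/D = 0.8816960563647096/0.9747914116712041 = 0.9044971527325115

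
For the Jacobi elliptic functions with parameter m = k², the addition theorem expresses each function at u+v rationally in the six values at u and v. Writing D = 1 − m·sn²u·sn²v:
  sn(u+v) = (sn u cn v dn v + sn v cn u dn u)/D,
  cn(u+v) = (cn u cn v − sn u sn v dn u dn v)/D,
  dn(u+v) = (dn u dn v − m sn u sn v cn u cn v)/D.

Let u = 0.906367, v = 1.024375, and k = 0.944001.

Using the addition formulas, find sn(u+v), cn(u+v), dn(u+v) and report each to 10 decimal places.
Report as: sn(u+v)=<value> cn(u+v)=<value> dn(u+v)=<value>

sn(u+v)=0.9777170349 cn(u+v)=0.2099271294 dn(u+v)=0.3848818309

sn u = 0.7270334046029519, cn u = 0.6866020889798111, dn u = 0.727299456462246
sn v = 0.7812952381069625, cn v = 0.6241616384490357, dn v = 0.6752996417579022
m = k² = 0.891137888001
D = 1 − m·sn²u·sn²v = 0.7124694503050235
sn(u+v) = (sn u·cn v·dn v + sn v·cn u·dn u)/D = 0.6965935184081945/0.7124694503050235 = 0.9777170348987845
cn(u+v) = (cn u·cn v − sn u·sn v·dn u·dn v)/D = 0.1495666665057252/0.7124694503050235 = 0.2099271294252581
dn(u+v) = (dn u·dn v − m·sn u·sn v·cn u·cn v)/D = 0.2742165464829099/0.7124694503050235 = 0.3848818308848356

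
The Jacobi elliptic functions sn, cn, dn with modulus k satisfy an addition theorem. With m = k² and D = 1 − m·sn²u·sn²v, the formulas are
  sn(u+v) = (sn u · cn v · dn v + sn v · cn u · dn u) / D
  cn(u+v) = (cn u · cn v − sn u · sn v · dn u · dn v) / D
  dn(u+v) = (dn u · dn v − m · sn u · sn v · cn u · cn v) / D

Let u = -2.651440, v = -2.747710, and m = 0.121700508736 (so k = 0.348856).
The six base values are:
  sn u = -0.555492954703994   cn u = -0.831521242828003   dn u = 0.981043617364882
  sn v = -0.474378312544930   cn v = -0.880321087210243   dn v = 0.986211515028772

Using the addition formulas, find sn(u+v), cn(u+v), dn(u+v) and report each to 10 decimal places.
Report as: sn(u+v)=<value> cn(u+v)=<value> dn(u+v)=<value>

sn(u+v)=0.8766560848 cn(u+v)=0.4811175625 dn(u+v)=0.9520871851

m = k² = 0.121700508736
D = 1 − m·sn²u·sn²v = 0.9915491740776387
sn(u+v) = (sn u·cn v·dn v + sn v·cn u·dn u)/D = 0.869247616876035/0.9915491740776387 = 0.8766560848428204
cn(u+v) = (cn u·cn v − sn u·sn v·dn u·dn v)/D = 0.4770517216920838/0.9915491740776387 = 0.4811175624606294
dn(u+v) = (dn u·dn v − m·sn u·sn v·cn u·cn v)/D = 0.9440412620595962/0.9915491740776387 = 0.95208718512399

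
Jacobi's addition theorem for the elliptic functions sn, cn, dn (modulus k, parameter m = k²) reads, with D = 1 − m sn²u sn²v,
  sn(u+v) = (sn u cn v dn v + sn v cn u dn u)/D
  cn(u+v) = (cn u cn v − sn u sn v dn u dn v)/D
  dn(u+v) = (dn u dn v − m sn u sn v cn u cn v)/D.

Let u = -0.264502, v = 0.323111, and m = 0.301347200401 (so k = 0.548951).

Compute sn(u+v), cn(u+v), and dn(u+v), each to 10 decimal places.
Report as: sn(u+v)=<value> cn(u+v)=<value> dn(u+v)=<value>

sn u = -0.2605447780994939, cn u = 0.9654617644449134, dn u = 0.9897188857415267
sn v = 0.3159465886546136, cn v = 0.9487769775439918, dn v = 0.9848445792937203
m = k² = 0.301347200401
D = 1 − m·sn²u·sn²v = 0.9979579834908294
sn(u+v) = (sn u·cn v·dn v + sn v·cn u·dn u)/D = 0.05844577398964452/0.9979579834908294 = 0.05856536543272375
cn(u+v) = (cn u·cn v − sn u·sn v·dn u·dn v)/D = 0.9962450643871887/0.9979579834908294 = 0.9982835759300718
dn(u+v) = (dn u·dn v − m·sn u·sn v·cn u·cn v)/D = 0.9974421097741014/0.9979579834908294 = 0.9994830707051178

sn(u+v)=0.0585653654 cn(u+v)=0.9982835759 dn(u+v)=0.9994830707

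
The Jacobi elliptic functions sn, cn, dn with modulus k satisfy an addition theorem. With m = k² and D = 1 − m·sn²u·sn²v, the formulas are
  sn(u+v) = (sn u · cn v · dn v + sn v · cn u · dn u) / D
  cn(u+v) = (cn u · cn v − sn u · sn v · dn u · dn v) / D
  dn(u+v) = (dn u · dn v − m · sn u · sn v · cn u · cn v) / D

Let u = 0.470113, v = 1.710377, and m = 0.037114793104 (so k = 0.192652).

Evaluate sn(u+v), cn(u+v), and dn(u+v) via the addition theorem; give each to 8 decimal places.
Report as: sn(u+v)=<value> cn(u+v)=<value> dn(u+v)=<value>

sn u = 0.452438957039952, cn u = 0.8917953745969983, dn u = 0.996194039518072
sn v = 0.9925222222365235, cn v = -0.122064074840524, dn v = 0.9815488800316077
m = k² = 0.037114793104
D = 1 − m·sn²u·sn²v = 0.9925157634147151
sn(u+v) = (sn u·cn v·dn v + sn v·cn u·dn u)/D = 0.8275504184830413/0.9925157634147151 = 0.8337907053847523
cn(u+v) = (cn u·cn v − sn u·sn v·dn u·dn v)/D = -0.5479487617425903/0.9925157634147151 = -0.5520806640464753
dn(u+v) = (dn u·dn v − m·sn u·sn v·cn u·cn v)/D = 0.9796274072485336/0.9925157634147151 = 0.9870144569575

sn(u+v)=0.83379071 cn(u+v)=-0.55208066 dn(u+v)=0.98701446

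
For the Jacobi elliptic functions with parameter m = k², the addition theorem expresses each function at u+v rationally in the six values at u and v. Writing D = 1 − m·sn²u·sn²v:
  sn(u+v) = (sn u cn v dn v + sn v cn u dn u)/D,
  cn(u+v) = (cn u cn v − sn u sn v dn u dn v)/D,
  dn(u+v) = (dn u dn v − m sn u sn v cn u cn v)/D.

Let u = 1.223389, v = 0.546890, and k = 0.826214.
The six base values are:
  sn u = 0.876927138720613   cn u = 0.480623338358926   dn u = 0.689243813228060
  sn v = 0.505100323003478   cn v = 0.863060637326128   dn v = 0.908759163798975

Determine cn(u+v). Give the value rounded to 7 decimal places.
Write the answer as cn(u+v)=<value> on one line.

cn(u+v)=0.1586137

m = k² = 0.682629573796
D = 1 − m·sn²u·sn²v = 0.8660732243375644
cn(u+v) = (cn u·cn v − sn u·sn v·dn u·dn v)/D = 0.1373710704665647/0.8660732243375644 = 0.1586136906283369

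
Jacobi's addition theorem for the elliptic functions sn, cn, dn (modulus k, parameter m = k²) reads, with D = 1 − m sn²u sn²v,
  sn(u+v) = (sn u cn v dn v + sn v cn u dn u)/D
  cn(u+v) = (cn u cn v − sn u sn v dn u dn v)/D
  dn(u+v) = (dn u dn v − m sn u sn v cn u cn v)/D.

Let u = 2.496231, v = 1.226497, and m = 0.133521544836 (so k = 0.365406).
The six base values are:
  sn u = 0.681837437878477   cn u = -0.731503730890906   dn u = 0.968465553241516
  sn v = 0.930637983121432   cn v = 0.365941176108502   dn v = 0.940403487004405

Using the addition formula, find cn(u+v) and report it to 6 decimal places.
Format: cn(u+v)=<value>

cn(u+v)=-0.893641

m = k² = 0.133521544836
D = 1 − m·sn²u·sn²v = 0.9462381031559539
cn(u+v) = (cn u·cn v − sn u·sn v·dn u·dn v)/D = -0.8455970919976422/0.9462381031559539 = -0.8936409231221536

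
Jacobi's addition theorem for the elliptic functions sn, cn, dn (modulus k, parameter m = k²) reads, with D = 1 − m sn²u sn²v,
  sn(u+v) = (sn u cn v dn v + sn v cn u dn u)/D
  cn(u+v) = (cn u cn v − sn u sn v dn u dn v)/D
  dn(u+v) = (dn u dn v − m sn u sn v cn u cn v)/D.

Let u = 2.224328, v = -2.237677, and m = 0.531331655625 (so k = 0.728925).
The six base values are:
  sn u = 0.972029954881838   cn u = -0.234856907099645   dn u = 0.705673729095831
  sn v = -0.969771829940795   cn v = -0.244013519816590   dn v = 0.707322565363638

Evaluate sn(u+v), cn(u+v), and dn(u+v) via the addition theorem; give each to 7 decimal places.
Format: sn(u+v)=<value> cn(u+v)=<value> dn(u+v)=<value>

m = k² = 0.531331655625
D = 1 − m·sn²u·sn²v = 0.5278672600955694
sn(u+v) = (sn u·cn v·dn v + sn v·cn u·dn u)/D = -0.00704617960012831/0.5278672600955694 = -0.01334839292524528
cn(u+v) = (cn u·cn v − sn u·sn v·dn u·dn v)/D = 0.5278202304135815/0.5278672600955694 = 0.9999109062343071
dn(u+v) = (dn u·dn v − m·sn u·sn v·cn u·cn v)/D = 0.5278422722584997/0.5278672600955694 = 0.9999526626503316

sn(u+v)=-0.0133484 cn(u+v)=0.9999109 dn(u+v)=0.9999527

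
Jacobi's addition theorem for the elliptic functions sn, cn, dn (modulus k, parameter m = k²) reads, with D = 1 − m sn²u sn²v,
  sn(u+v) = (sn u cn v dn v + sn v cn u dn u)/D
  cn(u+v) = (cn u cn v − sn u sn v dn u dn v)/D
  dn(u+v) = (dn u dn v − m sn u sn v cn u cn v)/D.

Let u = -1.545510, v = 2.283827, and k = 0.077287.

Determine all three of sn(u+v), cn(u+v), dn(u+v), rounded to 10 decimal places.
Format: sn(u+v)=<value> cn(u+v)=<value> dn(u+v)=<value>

sn u = -0.9996203219235696, cn u = 0.02755380186869198, dn u = 0.9970111607284645
sn v = 0.7590956657124541, cn v = -0.6509790859133389, dn v = 0.9982775361461409
m = k² = 0.005973280369
D = 1 − m·sn²u·sn²v = 0.9965606523519633
sn(u+v) = (sn u·cn v·dn v + sn v·cn u·dn u)/D = 0.6704645183047348/0.9965606523519633 = 0.6727784372405077
cn(u+v) = (cn u·cn v − sn u·sn v·dn u·dn v)/D = 0.7372994395159748/0.9965606523519633 = 0.7398440203071322
dn(u+v) = (dn u·dn v − m·sn u·sn v·cn u·cn v)/D = 0.9952125445723711/0.9965606523519633 = 0.9986472396071322

sn(u+v)=0.6727784372 cn(u+v)=0.7398440203 dn(u+v)=0.9986472396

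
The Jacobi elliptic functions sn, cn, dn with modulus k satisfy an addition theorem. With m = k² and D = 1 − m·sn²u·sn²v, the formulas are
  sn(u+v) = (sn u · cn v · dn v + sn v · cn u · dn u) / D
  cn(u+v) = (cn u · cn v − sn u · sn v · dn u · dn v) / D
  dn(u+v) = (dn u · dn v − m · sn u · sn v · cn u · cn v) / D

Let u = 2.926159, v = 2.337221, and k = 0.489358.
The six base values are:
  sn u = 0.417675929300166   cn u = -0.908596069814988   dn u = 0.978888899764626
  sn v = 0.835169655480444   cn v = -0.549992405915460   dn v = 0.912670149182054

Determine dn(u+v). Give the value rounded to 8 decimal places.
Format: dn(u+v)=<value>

dn(u+v)=0.87722032

m = k² = 0.239471252164
D = 1 − m·sn²u·sn²v = 0.9708605269850001
dn(u+v) = (dn u·dn v − m·sn u·sn v·cn u·cn v)/D = 0.8516585797236218/0.9708605269850001 = 0.8772203174934313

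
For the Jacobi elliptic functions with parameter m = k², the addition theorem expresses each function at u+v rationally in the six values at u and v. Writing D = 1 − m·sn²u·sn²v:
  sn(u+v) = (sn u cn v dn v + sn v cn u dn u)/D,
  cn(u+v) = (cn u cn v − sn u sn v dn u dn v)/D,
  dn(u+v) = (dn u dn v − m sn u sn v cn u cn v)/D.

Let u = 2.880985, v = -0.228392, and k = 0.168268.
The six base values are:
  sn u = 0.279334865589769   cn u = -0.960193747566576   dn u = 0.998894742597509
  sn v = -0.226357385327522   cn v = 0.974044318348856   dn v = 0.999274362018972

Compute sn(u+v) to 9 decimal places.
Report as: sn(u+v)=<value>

m = k² = 0.028314119824
D = 1 − m·sn²u·sn²v = 0.9998868009725937
sn(u+v) = (sn u·cn v·dn v + sn v·cn u·dn u)/D = 0.4889938256550036/0.9998868009725937 = 0.4890491855471614

sn(u+v)=0.489049186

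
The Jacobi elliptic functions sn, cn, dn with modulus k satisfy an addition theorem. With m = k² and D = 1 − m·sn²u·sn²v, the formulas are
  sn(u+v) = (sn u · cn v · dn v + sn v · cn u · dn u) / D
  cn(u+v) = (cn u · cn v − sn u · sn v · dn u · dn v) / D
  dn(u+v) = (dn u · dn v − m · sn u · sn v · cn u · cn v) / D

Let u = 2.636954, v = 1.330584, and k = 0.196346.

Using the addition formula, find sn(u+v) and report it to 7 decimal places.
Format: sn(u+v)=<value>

sn(u+v)=-0.7118648

sn u = 0.5095486683147777, cn u = -0.8604418368597826, dn u = 0.9949826275595354
sn v = 0.9687102510737108, cn v = 0.248194378390624, dn v = 0.981744902465685
m = k² = 0.038551751716
D = 1 − m·sn²u·sn²v = 0.9906070232088768
sn(u+v) = (sn u·cn v·dn v + sn v·cn u·dn u)/D = -0.7051783079503674/0.9906070232088768 = -0.7118648378507158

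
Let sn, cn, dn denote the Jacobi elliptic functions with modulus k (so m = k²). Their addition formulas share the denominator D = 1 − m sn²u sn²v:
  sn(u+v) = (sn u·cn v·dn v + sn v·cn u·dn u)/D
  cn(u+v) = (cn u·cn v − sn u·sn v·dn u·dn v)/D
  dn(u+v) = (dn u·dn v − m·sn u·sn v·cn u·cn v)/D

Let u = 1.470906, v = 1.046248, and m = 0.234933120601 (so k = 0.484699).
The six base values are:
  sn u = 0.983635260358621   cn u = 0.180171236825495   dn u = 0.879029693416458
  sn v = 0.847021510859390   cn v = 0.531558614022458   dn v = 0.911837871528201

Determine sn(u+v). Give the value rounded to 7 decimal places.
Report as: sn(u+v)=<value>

m = k² = 0.234933120601
D = 1 − m·sn²u·sn²v = 0.8369197742599322
sn(u+v) = (sn u·cn v·dn v + sn v·cn u·dn u)/D = 0.6109111294272213/0.8369197742599322 = 0.7299518403271509

sn(u+v)=0.7299518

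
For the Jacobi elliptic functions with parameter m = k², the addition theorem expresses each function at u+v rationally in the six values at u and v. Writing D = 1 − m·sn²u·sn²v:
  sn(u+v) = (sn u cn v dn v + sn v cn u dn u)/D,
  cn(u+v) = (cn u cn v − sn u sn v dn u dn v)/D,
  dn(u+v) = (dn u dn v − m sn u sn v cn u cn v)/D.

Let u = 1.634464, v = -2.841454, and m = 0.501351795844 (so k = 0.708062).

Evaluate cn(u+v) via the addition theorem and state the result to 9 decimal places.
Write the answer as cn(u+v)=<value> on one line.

sn u = 0.9877756477558903, cn u = 0.1558822302266407, dn u = 0.7147242032126861
sn v = -0.7326836358678959, cn v = -0.6805693864194896, dn v = 0.8549044780806363
m = k² = 0.501351795844
D = 1 − m·sn²u·sn²v = 0.7374015315913079
cn(u+v) = (cn u·cn v − sn u·sn v·dn u·dn v)/D = 0.3361236973747823/0.7374015315913079 = 0.4558218053187786

cn(u+v)=0.455821805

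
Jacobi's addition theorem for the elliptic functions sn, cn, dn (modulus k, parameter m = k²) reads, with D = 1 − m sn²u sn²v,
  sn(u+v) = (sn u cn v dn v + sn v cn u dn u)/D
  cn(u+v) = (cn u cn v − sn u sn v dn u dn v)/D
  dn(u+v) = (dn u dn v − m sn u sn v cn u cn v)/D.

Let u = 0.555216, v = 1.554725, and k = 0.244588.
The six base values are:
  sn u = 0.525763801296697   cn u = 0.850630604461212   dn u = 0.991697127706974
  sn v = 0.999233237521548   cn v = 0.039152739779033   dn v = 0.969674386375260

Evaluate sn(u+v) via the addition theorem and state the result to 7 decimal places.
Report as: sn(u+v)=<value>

m = k² = 0.059823289744
D = 1 − m·sn²u·sn²v = 0.983488542985951
sn(u+v) = (sn u·cn v·dn v + sn v·cn u·dn u)/D = 0.8628819486608805/0.983488542985951 = 0.8773685822928866

sn(u+v)=0.8773686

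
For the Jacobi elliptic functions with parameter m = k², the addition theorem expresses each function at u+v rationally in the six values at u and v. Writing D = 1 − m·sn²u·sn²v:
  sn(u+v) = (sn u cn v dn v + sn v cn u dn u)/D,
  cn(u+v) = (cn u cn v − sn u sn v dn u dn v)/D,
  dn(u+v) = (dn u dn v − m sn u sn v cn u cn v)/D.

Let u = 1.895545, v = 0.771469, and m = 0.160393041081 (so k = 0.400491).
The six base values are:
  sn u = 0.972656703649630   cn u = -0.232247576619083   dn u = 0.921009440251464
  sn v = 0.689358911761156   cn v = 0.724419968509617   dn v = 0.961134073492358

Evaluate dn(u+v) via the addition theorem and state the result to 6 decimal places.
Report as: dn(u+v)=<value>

m = k² = 0.160393041081
D = 1 − m·sn²u·sn²v = 0.9278900027251198
dn(u+v) = (dn u·dn v − m·sn u·sn v·cn u·cn v)/D = 0.9033074516512434/0.9278900027251198 = 0.9735070417811595

dn(u+v)=0.973507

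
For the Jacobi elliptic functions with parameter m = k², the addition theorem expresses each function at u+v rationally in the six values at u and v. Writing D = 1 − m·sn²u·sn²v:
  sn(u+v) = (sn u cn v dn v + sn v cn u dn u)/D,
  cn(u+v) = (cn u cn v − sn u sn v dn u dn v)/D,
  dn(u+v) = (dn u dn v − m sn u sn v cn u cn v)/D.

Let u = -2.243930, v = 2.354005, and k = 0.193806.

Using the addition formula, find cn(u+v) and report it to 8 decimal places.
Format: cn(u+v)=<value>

sn u = -0.7977767623163293, cn u = -0.6029529314200861, dn u = 0.9879749666633686
sn v = 0.7275447125941633, cn v = -0.686060267889255, dn v = 0.9900092354989075
m = k² = 0.037560765636
D = 1 − m·sn²u·sn²v = 0.9873463278476742
cn(u+v) = (cn u·cn v − sn u·sn v·dn u·dn v)/D = 0.9813716747495347/0.9873463278476742 = 0.99394877670618

cn(u+v)=0.99394878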